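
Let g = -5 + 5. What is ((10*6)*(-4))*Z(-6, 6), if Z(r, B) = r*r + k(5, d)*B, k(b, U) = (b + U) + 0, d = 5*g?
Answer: -15840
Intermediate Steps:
g = 0
d = 0 (d = 5*0 = 0)
k(b, U) = U + b (k(b, U) = (U + b) + 0 = U + b)
Z(r, B) = r**2 + 5*B (Z(r, B) = r*r + (0 + 5)*B = r**2 + 5*B)
((10*6)*(-4))*Z(-6, 6) = ((10*6)*(-4))*((-6)**2 + 5*6) = (60*(-4))*(36 + 30) = -240*66 = -15840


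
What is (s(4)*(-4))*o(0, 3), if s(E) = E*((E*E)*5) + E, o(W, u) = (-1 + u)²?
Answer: -5184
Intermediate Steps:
s(E) = E + 5*E³ (s(E) = E*(E²*5) + E = E*(5*E²) + E = 5*E³ + E = E + 5*E³)
(s(4)*(-4))*o(0, 3) = ((4 + 5*4³)*(-4))*(-1 + 3)² = ((4 + 5*64)*(-4))*2² = ((4 + 320)*(-4))*4 = (324*(-4))*4 = -1296*4 = -5184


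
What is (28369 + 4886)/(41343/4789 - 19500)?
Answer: -17695355/10371573 ≈ -1.7061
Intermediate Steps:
(28369 + 4886)/(41343/4789 - 19500) = 33255/(41343*(1/4789) - 19500) = 33255/(41343/4789 - 19500) = 33255/(-93344157/4789) = 33255*(-4789/93344157) = -17695355/10371573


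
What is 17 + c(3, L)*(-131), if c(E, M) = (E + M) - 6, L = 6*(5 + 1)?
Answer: -4306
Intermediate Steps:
L = 36 (L = 6*6 = 36)
c(E, M) = -6 + E + M
17 + c(3, L)*(-131) = 17 + (-6 + 3 + 36)*(-131) = 17 + 33*(-131) = 17 - 4323 = -4306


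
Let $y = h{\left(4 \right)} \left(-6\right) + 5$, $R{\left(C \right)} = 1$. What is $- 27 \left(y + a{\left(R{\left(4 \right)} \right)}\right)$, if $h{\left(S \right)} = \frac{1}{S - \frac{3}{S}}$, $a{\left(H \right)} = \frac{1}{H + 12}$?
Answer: $- \frac{1134}{13} \approx -87.231$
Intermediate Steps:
$a{\left(H \right)} = \frac{1}{12 + H}$
$y = \frac{41}{13}$ ($y = \frac{4}{-3 + 4^{2}} \left(-6\right) + 5 = \frac{4}{-3 + 16} \left(-6\right) + 5 = \frac{4}{13} \left(-6\right) + 5 = - \frac{24}{13} + 5 = \frac{41}{13} \approx 3.1538$)
$- 27 \left(y + a{\left(R{\left(4 \right)} \right)}\right) = - 27 \left(\frac{41}{13} + \frac{1}{12 + 1}\right) = - 27 \left(\frac{41}{13} + \frac{1}{13}\right) = \left(-27\right) \frac{42}{13} = - \frac{1134}{13}$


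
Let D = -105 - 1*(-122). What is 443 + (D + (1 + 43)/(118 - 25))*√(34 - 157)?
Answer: 443 + 1625*I*√123/93 ≈ 443.0 + 193.79*I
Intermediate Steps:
D = 17 (D = -105 + 122 = 17)
443 + (D + (1 + 43)/(118 - 25))*√(34 - 157) = 443 + (17 + (1 + 43)/(118 - 25))*√(34 - 157) = 443 + (17 + 44/93)*√(-123) = 443 + (17 + 44*(1/93))*(I*√123) = 443 + (17 + 44/93)*(I*√123) = 443 + 1625*(I*√123)/93 = 443 + 1625*I*√123/93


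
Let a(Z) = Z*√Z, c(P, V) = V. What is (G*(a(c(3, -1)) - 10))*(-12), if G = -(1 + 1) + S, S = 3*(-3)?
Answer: -1320 - 132*I ≈ -1320.0 - 132.0*I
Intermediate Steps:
S = -9
a(Z) = Z^(3/2)
G = -11 (G = -(1 + 1) - 9 = -1*2 - 9 = -2 - 9 = -11)
(G*(a(c(3, -1)) - 10))*(-12) = -11*((-1)^(3/2) - 10)*(-12) = -11*(-I - 10)*(-12) = -11*(-10 - I)*(-12) = (110 + 11*I)*(-12) = -1320 - 132*I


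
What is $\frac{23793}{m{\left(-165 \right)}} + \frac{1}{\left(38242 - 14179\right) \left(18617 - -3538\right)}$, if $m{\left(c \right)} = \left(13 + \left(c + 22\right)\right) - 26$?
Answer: $- \frac{325241625551}{2132463060} \approx -152.52$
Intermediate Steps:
$m{\left(c \right)} = 9 + c$ ($m{\left(c \right)} = \left(13 + \left(22 + c\right)\right) - 26 = \left(35 + c\right) - 26 = 9 + c$)
$\frac{23793}{m{\left(-165 \right)}} + \frac{1}{\left(38242 - 14179\right) \left(18617 - -3538\right)} = \frac{23793}{9 - 165} + \frac{1}{\left(38242 - 14179\right) \left(18617 - -3538\right)} = \frac{23793}{-156} + \frac{1}{24063 \left(18617 + 3538\right)} = 23793 \left(- \frac{1}{156}\right) + \frac{1}{24063 \cdot 22155} = - \frac{7931}{52} + \frac{1}{24063} \cdot \frac{1}{22155} = - \frac{7931}{52} + \frac{1}{533115765} = - \frac{325241625551}{2132463060}$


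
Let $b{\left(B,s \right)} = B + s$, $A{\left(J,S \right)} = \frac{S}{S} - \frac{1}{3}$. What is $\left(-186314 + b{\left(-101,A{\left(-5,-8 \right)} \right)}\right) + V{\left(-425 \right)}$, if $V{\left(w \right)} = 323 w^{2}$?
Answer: $\frac{174466382}{3} \approx 5.8155 \cdot 10^{7}$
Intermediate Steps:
$A{\left(J,S \right)} = \frac{2}{3}$ ($A{\left(J,S \right)} = 1 - \frac{1}{3} = \frac{2}{3}$)
$\left(-186314 + b{\left(-101,A{\left(-5,-8 \right)} \right)}\right) + V{\left(-425 \right)} = \left(-186314 + \left(-101 + \frac{2}{3}\right)\right) + 323 \left(-425\right)^{2} = \left(-186314 - \frac{301}{3}\right) + 323 \cdot 180625 = - \frac{559243}{3} + 58341875 = \frac{174466382}{3}$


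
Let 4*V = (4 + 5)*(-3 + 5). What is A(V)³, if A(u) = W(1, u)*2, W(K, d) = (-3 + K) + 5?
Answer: 216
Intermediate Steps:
W(K, d) = 2 + K
V = 9/2 (V = ((4 + 5)*(-3 + 5))/4 = (9*2)/4 = (¼)*18 = 9/2 ≈ 4.5000)
A(u) = 6 (A(u) = (2 + 1)*2 = 3*2 = 6)
A(V)³ = 6³ = 216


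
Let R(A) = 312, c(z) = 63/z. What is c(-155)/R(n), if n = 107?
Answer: -21/16120 ≈ -0.0013027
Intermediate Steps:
c(-155)/R(n) = (63/(-155))/312 = (63*(-1/155))*(1/312) = -63/155*1/312 = -21/16120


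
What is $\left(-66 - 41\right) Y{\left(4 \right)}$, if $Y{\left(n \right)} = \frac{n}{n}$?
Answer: $-107$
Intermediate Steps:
$Y{\left(n \right)} = 1$
$\left(-66 - 41\right) Y{\left(4 \right)} = \left(-66 - 41\right) 1 = \left(-107\right) 1 = -107$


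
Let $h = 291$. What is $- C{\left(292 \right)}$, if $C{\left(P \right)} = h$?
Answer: $-291$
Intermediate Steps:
$C{\left(P \right)} = 291$
$- C{\left(292 \right)} = \left(-1\right) 291 = -291$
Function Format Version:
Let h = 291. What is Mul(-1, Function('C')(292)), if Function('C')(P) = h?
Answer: -291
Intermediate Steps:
Function('C')(P) = 291
Mul(-1, Function('C')(292)) = Mul(-1, 291) = -291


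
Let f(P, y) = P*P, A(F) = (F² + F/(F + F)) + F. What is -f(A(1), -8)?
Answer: -25/4 ≈ -6.2500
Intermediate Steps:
A(F) = ½ + F + F² (A(F) = (F² + F/((2*F))) + F = (F² + (1/(2*F))*F) + F = (F² + ½) + F = (½ + F²) + F = ½ + F + F²)
f(P, y) = P²
-f(A(1), -8) = -(½ + 1 + 1²)² = -(½ + 1 + 1)² = -(5/2)² = -1*25/4 = -25/4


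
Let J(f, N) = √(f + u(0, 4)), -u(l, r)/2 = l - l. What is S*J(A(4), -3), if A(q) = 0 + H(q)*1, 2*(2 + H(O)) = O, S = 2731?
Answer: 0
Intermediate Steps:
H(O) = -2 + O/2
A(q) = -2 + q/2 (A(q) = 0 + (-2 + q/2)*1 = 0 + (-2 + q/2) = -2 + q/2)
u(l, r) = 0 (u(l, r) = -2*(l - l) = -2*0 = 0)
J(f, N) = √f (J(f, N) = √(f + 0) = √f)
S*J(A(4), -3) = 2731*√(-2 + (½)*4) = 2731*√(-2 + 2) = 2731*√0 = 2731*0 = 0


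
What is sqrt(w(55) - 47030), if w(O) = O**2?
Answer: I*sqrt(44005) ≈ 209.77*I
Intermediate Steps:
sqrt(w(55) - 47030) = sqrt(55**2 - 47030) = sqrt(3025 - 47030) = sqrt(-44005) = I*sqrt(44005)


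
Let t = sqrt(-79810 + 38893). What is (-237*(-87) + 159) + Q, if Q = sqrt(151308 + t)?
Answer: 20778 + sqrt(151308 + I*sqrt(40917)) ≈ 21167.0 + 0.26001*I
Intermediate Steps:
t = I*sqrt(40917) (t = sqrt(-40917) = I*sqrt(40917) ≈ 202.28*I)
Q = sqrt(151308 + I*sqrt(40917)) ≈ 388.98 + 0.26*I
(-237*(-87) + 159) + Q = (-237*(-87) + 159) + sqrt(151308 + I*sqrt(40917)) = (20619 + 159) + sqrt(151308 + I*sqrt(40917)) = 20778 + sqrt(151308 + I*sqrt(40917))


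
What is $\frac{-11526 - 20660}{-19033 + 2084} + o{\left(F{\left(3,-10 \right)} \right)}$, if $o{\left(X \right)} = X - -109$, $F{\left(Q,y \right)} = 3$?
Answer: $\frac{1930474}{16949} \approx 113.9$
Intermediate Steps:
$o{\left(X \right)} = 109 + X$ ($o{\left(X \right)} = X + 109 = 109 + X$)
$\frac{-11526 - 20660}{-19033 + 2084} + o{\left(F{\left(3,-10 \right)} \right)} = \frac{-11526 - 20660}{-19033 + 2084} + \left(109 + 3\right) = - \frac{32186}{-16949} + 112 = \left(-32186\right) \left(- \frac{1}{16949}\right) + 112 = \frac{32186}{16949} + 112 = \frac{1930474}{16949}$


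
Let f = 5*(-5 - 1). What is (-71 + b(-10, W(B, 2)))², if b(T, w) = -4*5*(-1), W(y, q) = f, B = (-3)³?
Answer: 2601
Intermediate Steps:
f = -30 (f = 5*(-6) = -30)
B = -27
W(y, q) = -30
b(T, w) = 20 (b(T, w) = -20*(-1) = 20)
(-71 + b(-10, W(B, 2)))² = (-71 + 20)² = (-51)² = 2601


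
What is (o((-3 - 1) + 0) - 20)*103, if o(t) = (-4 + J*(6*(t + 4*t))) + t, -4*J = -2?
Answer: -9064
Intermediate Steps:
J = ½ (J = -¼*(-2) = ½ ≈ 0.50000)
o(t) = -4 + 16*t (o(t) = (-4 + (6*(t + 4*t))/2) + t = (-4 + (6*(5*t))/2) + t = (-4 + (30*t)/2) + t = (-4 + 15*t) + t = -4 + 16*t)
(o((-3 - 1) + 0) - 20)*103 = ((-4 + 16*((-3 - 1) + 0)) - 20)*103 = ((-4 + 16*(-4 + 0)) - 20)*103 = ((-4 + 16*(-4)) - 20)*103 = ((-4 - 64) - 20)*103 = (-68 - 20)*103 = -88*103 = -9064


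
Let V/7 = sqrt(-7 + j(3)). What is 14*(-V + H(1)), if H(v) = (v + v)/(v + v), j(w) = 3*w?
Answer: 14 - 98*sqrt(2) ≈ -124.59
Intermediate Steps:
H(v) = 1 (H(v) = (2*v)/((2*v)) = (2*v)*(1/(2*v)) = 1)
V = 7*sqrt(2) (V = 7*sqrt(-7 + 3*3) = 7*sqrt(-7 + 9) = 7*sqrt(2) ≈ 9.8995)
14*(-V + H(1)) = 14*(-7*sqrt(2) + 1) = 14*(1 - 7*sqrt(2)) = 14 - 98*sqrt(2)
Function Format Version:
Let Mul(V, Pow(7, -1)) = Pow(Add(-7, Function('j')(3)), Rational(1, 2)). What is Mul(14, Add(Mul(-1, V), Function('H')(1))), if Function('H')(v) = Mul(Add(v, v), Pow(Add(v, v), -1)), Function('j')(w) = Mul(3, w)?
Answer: Add(14, Mul(-98, Pow(2, Rational(1, 2)))) ≈ -124.59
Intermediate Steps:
Function('H')(v) = 1 (Function('H')(v) = Mul(Mul(2, v), Pow(Mul(2, v), -1)) = Mul(Mul(2, v), Mul(Rational(1, 2), Pow(v, -1))) = 1)
V = Mul(7, Pow(2, Rational(1, 2))) (V = Mul(7, Pow(Add(-7, Mul(3, 3)), Rational(1, 2))) = Mul(7, Pow(Add(-7, 9), Rational(1, 2))) = Mul(7, Pow(2, Rational(1, 2))) ≈ 9.8995)
Mul(14, Add(Mul(-1, V), Function('H')(1))) = Mul(14, Add(Mul(-1, Mul(7, Pow(2, Rational(1, 2)))), 1)) = Mul(14, Add(Mul(-7, Pow(2, Rational(1, 2))), 1)) = Mul(14, Add(1, Mul(-7, Pow(2, Rational(1, 2))))) = Add(14, Mul(-98, Pow(2, Rational(1, 2))))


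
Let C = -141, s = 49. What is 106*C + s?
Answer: -14897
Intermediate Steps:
106*C + s = 106*(-141) + 49 = -14946 + 49 = -14897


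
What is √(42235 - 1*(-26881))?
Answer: 2*√17279 ≈ 262.90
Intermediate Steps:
√(42235 - 1*(-26881)) = √(42235 + 26881) = √69116 = 2*√17279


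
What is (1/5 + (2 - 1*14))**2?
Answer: 3481/25 ≈ 139.24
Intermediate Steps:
(1/5 + (2 - 1*14))**2 = (1/5 + (2 - 14))**2 = (1/5 - 12)**2 = (-59/5)**2 = 3481/25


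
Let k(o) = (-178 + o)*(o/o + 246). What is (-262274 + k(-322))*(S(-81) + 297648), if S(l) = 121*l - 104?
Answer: -111003768082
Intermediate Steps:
S(l) = -104 + 121*l
k(o) = -43966 + 247*o (k(o) = (-178 + o)*(1 + 246) = (-178 + o)*247 = -43966 + 247*o)
(-262274 + k(-322))*(S(-81) + 297648) = (-262274 + (-43966 + 247*(-322)))*((-104 + 121*(-81)) + 297648) = (-262274 + (-43966 - 79534))*((-104 - 9801) + 297648) = (-262274 - 123500)*(-9905 + 297648) = -385774*287743 = -111003768082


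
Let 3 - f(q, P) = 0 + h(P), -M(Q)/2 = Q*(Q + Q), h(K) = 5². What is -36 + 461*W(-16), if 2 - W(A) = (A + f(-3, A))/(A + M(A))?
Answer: 451961/520 ≈ 869.16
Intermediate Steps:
h(K) = 25
M(Q) = -4*Q² (M(Q) = -2*Q*(Q + Q) = -2*Q*2*Q = -4*Q²)
f(q, P) = -22 (f(q, P) = 3 - (0 + 25) = 3 - 1*25 = 3 - 25 = -22)
W(A) = 2 - (-22 + A)/(A - 4*A²) (W(A) = 2 - (A - 22)/(A - 4*A²) = 2 - (-22 + A)/(A - 4*A²))
-36 + 461*W(-16) = -36 + 461*((-22 - 1*(-16) + 8*(-16)²)/((-16)*(-1 + 4*(-16)))) = -36 + 461*(-(-22 + 16 + 8*256)/(16*(-1 - 64))) = -36 + 461*(-1/16*(-22 + 16 + 2048)/(-65)) = -36 + 461*(-1/16*(-1/65)*2042) = -36 + 461*(1021/520) = -36 + 470681/520 = 451961/520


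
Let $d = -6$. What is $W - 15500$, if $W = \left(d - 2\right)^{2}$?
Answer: $-15436$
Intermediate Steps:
$W = 64$ ($W = \left(-6 - 2\right)^{2} = \left(-8\right)^{2} = 64$)
$W - 15500 = 64 - 15500 = -15436$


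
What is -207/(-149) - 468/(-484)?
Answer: 42480/18029 ≈ 2.3562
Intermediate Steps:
-207/(-149) - 468/(-484) = -207*(-1/149) - 468*(-1/484) = 207/149 + 117/121 = 42480/18029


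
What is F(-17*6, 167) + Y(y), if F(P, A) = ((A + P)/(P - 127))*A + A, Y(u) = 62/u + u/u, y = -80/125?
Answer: 43461/1832 ≈ 23.723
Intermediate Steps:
y = -16/25 (y = -80*1/125 = -16/25 ≈ -0.64000)
Y(u) = 1 + 62/u (Y(u) = 62/u + 1 = 1 + 62/u)
F(P, A) = A + A*(A + P)/(-127 + P) (F(P, A) = ((A + P)/(-127 + P))*A + A = A*(A + P)/(-127 + P) + A = A + A*(A + P)/(-127 + P))
F(-17*6, 167) + Y(y) = 167*(-127 + 167 + 2*(-17*6))/(-127 - 17*6) + (62 - 16/25)/(-16/25) = 167*(-127 + 167 + 2*(-102))/(-127 - 102) - 25/16*1534/25 = 167*(-127 + 167 - 204)/(-229) - 767/8 = 167*(-1/229)*(-164) - 767/8 = 27388/229 - 767/8 = 43461/1832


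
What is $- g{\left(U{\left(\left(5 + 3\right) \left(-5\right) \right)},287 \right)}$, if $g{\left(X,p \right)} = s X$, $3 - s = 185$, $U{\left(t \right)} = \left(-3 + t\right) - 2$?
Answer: $-8190$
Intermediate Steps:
$U{\left(t \right)} = -5 + t$
$s = -182$ ($s = 3 - 185 = -182$)
$g{\left(X,p \right)} = - 182 X$
$- g{\left(U{\left(\left(5 + 3\right) \left(-5\right) \right)},287 \right)} = - \left(-182\right) \left(-5 + \left(5 + 3\right) \left(-5\right)\right) = - \left(-182\right) \left(-5 + 8 \left(-5\right)\right) = - \left(-182\right) \left(-5 - 40\right) = - \left(-182\right) \left(-45\right) = \left(-1\right) 8190 = -8190$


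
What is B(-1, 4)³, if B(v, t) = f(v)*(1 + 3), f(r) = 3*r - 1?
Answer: -4096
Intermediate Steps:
f(r) = -1 + 3*r
B(v, t) = -4 + 12*v (B(v, t) = (-1 + 3*v)*(1 + 3) = (-1 + 3*v)*4 = -4 + 12*v)
B(-1, 4)³ = (-4 + 12*(-1))³ = (-4 - 12)³ = (-16)³ = -4096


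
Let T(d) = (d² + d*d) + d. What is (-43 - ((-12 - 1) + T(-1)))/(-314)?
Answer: 31/314 ≈ 0.098726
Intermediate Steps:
T(d) = d + 2*d² (T(d) = (d² + d²) + d = 2*d² + d = d + 2*d²)
(-43 - ((-12 - 1) + T(-1)))/(-314) = (-43 - ((-12 - 1) - (1 + 2*(-1))))/(-314) = -(-43 - (-13 - (1 - 2)))/314 = -(-43 - (-13 - 1*(-1)))/314 = -(-43 - (-13 + 1))/314 = -(-43 - 1*(-12))/314 = -(-43 + 12)/314 = -1/314*(-31) = 31/314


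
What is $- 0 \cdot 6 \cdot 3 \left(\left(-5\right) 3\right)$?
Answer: $0$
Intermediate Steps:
$- 0 \cdot 6 \cdot 3 \left(\left(-5\right) 3\right) = - 0 \cdot 3 \left(-15\right) = \left(-1\right) 0 \left(-15\right) = 0 \left(-15\right) = 0$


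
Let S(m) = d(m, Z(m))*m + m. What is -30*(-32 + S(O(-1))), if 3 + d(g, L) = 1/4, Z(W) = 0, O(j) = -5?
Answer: 1395/2 ≈ 697.50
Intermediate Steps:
d(g, L) = -11/4 (d(g, L) = -3 + 1/4 = -11/4)
S(m) = -7*m/4 (S(m) = -11*m/4 + m = -7*m/4)
-30*(-32 + S(O(-1))) = -30*(-32 - 7/4*(-5)) = -30*(-32 + 35/4) = -30*(-93/4) = 1395/2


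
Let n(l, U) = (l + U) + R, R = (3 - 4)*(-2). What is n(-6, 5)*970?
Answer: 970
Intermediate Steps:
R = 2 (R = -1*(-2) = 2)
n(l, U) = 2 + U + l (n(l, U) = (l + U) + 2 = (U + l) + 2 = 2 + U + l)
n(-6, 5)*970 = (2 + 5 - 6)*970 = 1*970 = 970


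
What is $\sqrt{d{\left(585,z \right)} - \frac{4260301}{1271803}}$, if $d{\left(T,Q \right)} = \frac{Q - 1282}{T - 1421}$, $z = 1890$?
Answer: $\frac{i \sqrt{2210383344455}}{736307} \approx 2.0192 i$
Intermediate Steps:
$d{\left(T,Q \right)} = \frac{-1282 + Q}{-1421 + T}$
$\sqrt{d{\left(585,z \right)} - \frac{4260301}{1271803}} = \sqrt{\frac{-1282 + 1890}{-1421 + 585} - \frac{4260301}{1271803}} = \sqrt{\frac{1}{-836} \cdot 608 - \frac{4260301}{1271803}} = \sqrt{\left(- \frac{1}{836}\right) 608 - \frac{4260301}{1271803}} = \sqrt{- \frac{8}{11} - \frac{4260301}{1271803}} = \sqrt{- \frac{57037735}{13989833}} = \frac{i \sqrt{2210383344455}}{736307}$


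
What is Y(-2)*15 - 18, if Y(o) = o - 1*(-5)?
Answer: 27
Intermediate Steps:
Y(o) = 5 + o (Y(o) = o + 5 = 5 + o)
Y(-2)*15 - 18 = (5 - 2)*15 - 18 = 3*15 - 18 = 45 - 18 = 27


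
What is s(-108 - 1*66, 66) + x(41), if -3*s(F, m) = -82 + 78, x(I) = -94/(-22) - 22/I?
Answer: 6859/1353 ≈ 5.0695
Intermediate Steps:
x(I) = 47/11 - 22/I (x(I) = -94*(-1/22) - 22/I = 47/11 - 22/I)
s(F, m) = 4/3 (s(F, m) = -(-82 + 78)/3 = -1/3*(-4) = 4/3)
s(-108 - 1*66, 66) + x(41) = 4/3 + (47/11 - 22/41) = 4/3 + 1685/451 = 6859/1353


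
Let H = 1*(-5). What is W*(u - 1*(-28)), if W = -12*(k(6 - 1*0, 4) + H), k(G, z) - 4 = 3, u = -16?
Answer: -288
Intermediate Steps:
k(G, z) = 7 (k(G, z) = 4 + 3 = 7)
H = -5
W = -24 (W = -12*(7 - 5) = -12*2 = -24)
W*(u - 1*(-28)) = -24*(-16 - 1*(-28)) = -24*(-16 + 28) = -24*12 = -288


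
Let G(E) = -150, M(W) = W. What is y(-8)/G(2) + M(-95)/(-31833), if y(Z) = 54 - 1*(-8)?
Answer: -326566/795825 ≈ -0.41035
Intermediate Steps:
y(Z) = 62 (y(Z) = 54 + 8 = 62)
y(-8)/G(2) + M(-95)/(-31833) = 62/(-150) - 95/(-31833) = 62*(-1/150) - 95*(-1/31833) = -31/75 + 95/31833 = -326566/795825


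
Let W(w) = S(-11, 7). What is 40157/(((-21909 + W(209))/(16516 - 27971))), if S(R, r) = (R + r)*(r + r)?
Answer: 91999687/4393 ≈ 20942.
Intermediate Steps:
S(R, r) = 2*r*(R + r) (S(R, r) = (R + r)*(2*r) = 2*r*(R + r))
W(w) = -56 (W(w) = 2*7*(-11 + 7) = 2*7*(-4) = -56)
40157/(((-21909 + W(209))/(16516 - 27971))) = 40157/(((-21909 - 56)/(16516 - 27971))) = 40157/((-21965/(-11455))) = 40157/((-21965*(-1/11455))) = 40157/(4393/2291) = 40157*(2291/4393) = 91999687/4393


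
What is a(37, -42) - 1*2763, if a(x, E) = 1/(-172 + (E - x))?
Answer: -693514/251 ≈ -2763.0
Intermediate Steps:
a(x, E) = 1/(-172 + E - x)
a(37, -42) - 1*2763 = -1/(172 + 37 - 1*(-42)) - 1*2763 = -1/(172 + 37 + 42) - 2763 = -1/251 - 2763 = -693514/251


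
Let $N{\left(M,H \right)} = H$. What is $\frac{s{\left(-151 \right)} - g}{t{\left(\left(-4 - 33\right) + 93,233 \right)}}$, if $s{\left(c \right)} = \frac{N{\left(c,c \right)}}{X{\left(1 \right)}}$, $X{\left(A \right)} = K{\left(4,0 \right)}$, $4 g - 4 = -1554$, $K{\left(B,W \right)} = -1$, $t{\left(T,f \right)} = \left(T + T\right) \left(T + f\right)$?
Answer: $\frac{1077}{64736} \approx 0.016637$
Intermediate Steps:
$t{\left(T,f \right)} = 2 T \left(T + f\right)$
$g = - \frac{775}{2}$ ($g = 1 + \frac{1}{4} \left(-1554\right) = 1 - \frac{777}{2} = - \frac{775}{2} \approx -387.5$)
$X{\left(A \right)} = -1$
$s{\left(c \right)} = - c$ ($s{\left(c \right)} = \frac{c}{-1} = c \left(-1\right) = - c$)
$\frac{s{\left(-151 \right)} - g}{t{\left(\left(-4 - 33\right) + 93,233 \right)}} = \frac{\left(-1\right) \left(-151\right) - - \frac{775}{2}}{2 \left(\left(-4 - 33\right) + 93\right) \left(\left(\left(-4 - 33\right) + 93\right) + 233\right)} = \frac{151 + \frac{775}{2}}{2 \left(-37 + 93\right) \left(\left(-37 + 93\right) + 233\right)} = \frac{1077}{2 \cdot 2 \cdot 56 \left(56 + 233\right)} = \frac{1077}{2 \cdot 2 \cdot 56 \cdot 289} = \frac{1077}{2 \cdot 32368} = \frac{1077}{2} \cdot \frac{1}{32368} = \frac{1077}{64736}$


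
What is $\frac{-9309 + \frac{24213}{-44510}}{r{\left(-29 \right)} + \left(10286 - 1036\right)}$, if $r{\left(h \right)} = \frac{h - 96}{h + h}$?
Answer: $- \frac{1335185143}{1326954375} \approx -1.0062$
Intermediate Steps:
$r{\left(h \right)} = \frac{-96 + h}{2 h}$
$\frac{-9309 + \frac{24213}{-44510}}{r{\left(-29 \right)} + \left(10286 - 1036\right)} = \frac{-9309 + \frac{24213}{-44510}}{\frac{-96 - 29}{2 \left(-29\right)} + \left(10286 - 1036\right)} = \frac{-9309 + 24213 \left(- \frac{1}{44510}\right)}{\frac{1}{2} \left(- \frac{1}{29}\right) \left(-125\right) + \left(10286 - 1036\right)} = \frac{-9309 - \frac{24213}{44510}}{\frac{125}{58} + 9250} = - \frac{414367803}{44510 \cdot \frac{536625}{58}} = \left(- \frac{414367803}{44510}\right) \frac{58}{536625} = - \frac{1335185143}{1326954375}$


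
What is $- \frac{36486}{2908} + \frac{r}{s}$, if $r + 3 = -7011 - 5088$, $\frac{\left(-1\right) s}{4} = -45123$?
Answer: $- \frac{137929661}{10934807} \approx -12.614$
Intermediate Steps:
$s = 180492$ ($s = \left(-4\right) \left(-45123\right) = 180492$)
$r = -12102$ ($r = -3 - 12099 = -12102$)
$- \frac{36486}{2908} + \frac{r}{s} = - \frac{36486}{2908} - \frac{12102}{180492} = \left(-36486\right) \frac{1}{2908} - \frac{2017}{30082} = - \frac{18243}{1454} - \frac{2017}{30082} = - \frac{137929661}{10934807}$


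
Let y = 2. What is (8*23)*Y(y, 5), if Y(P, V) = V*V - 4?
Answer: 3864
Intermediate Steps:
Y(P, V) = -4 + V² (Y(P, V) = V² - 4 = -4 + V²)
(8*23)*Y(y, 5) = (8*23)*(-4 + 5²) = 184*(-4 + 25) = 184*21 = 3864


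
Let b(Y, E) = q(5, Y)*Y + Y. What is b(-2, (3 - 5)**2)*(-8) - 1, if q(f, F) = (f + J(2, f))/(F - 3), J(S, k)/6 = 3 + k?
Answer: -773/5 ≈ -154.60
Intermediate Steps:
J(S, k) = 18 + 6*k (J(S, k) = 6*(3 + k) = 18 + 6*k)
q(f, F) = (18 + 7*f)/(-3 + F) (q(f, F) = (f + (18 + 6*f))/(F - 3) = (18 + 7*f)/(-3 + F))
b(Y, E) = Y + 53*Y/(-3 + Y) (b(Y, E) = ((18 + 7*5)/(-3 + Y))*Y + Y = ((18 + 35)/(-3 + Y))*Y + Y = (53/(-3 + Y))*Y + Y = 53*Y/(-3 + Y) + Y = Y + 53*Y/(-3 + Y))
b(-2, (3 - 5)**2)*(-8) - 1 = -2*(50 - 2)/(-3 - 2)*(-8) - 1 = -2*48/(-5)*(-8) - 1 = -2*(-1/5)*48*(-8) - 1 = (96/5)*(-8) - 1 = -768/5 - 1 = -773/5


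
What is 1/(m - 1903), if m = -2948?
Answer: -1/4851 ≈ -0.00020614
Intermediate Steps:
1/(m - 1903) = 1/(-2948 - 1903) = 1/(-4851) = -1/4851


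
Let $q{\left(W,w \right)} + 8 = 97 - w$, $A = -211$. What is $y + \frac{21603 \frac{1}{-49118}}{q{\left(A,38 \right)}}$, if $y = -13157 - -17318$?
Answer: $\frac{3474452765}{835006} \approx 4161.0$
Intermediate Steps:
$q{\left(W,w \right)} = 89 - w$ ($q{\left(W,w \right)} = -8 - \left(-97 + w\right) = 89 - w$)
$y = 4161$ ($y = -13157 + 17318 = 4161$)
$y + \frac{21603 \frac{1}{-49118}}{q{\left(A,38 \right)}} = 4161 + \frac{21603 \frac{1}{-49118}}{89 - 38} = 4161 + \frac{21603 \left(- \frac{1}{49118}\right)}{89 - 38} = 4161 - \frac{21603}{49118 \cdot 51} = 4161 - \frac{7201}{835006} = \frac{3474452765}{835006}$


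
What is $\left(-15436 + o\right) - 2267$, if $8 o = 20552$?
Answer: $-15134$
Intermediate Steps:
$o = 2569$ ($o = \frac{1}{8} \cdot 20552 = 2569$)
$\left(-15436 + o\right) - 2267 = \left(-15436 + 2569\right) - 2267 = -12867 - 2267 = -15134$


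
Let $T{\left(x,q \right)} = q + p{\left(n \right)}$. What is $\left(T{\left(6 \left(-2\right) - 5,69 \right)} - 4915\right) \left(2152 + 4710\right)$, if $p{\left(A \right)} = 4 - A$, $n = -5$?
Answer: $-33191494$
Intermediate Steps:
$T{\left(x,q \right)} = 9 + q$ ($T{\left(x,q \right)} = q + \left(4 - -5\right) = q + \left(4 + 5\right) = q + 9 = 9 + q$)
$\left(T{\left(6 \left(-2\right) - 5,69 \right)} - 4915\right) \left(2152 + 4710\right) = \left(\left(9 + 69\right) - 4915\right) \left(2152 + 4710\right) = \left(78 - 4915\right) 6862 = \left(-4837\right) 6862 = -33191494$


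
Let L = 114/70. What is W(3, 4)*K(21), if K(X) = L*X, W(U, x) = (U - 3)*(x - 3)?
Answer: 0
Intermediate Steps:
W(U, x) = (-3 + U)*(-3 + x)
L = 57/35 (L = 114*(1/70) = 57/35 ≈ 1.6286)
K(X) = 57*X/35
W(3, 4)*K(21) = (9 - 3*3 - 3*4 + 3*4)*((57/35)*21) = (9 - 9 - 12 + 12)*(171/5) = 0*(171/5) = 0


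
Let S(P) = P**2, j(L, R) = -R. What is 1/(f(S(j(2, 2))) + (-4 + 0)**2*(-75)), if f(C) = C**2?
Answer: -1/1184 ≈ -0.00084459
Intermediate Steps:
1/(f(S(j(2, 2))) + (-4 + 0)**2*(-75)) = 1/(((-1*2)**2)**2 + (-4 + 0)**2*(-75)) = 1/(((-2)**2)**2 + (-4)**2*(-75)) = 1/(4**2 + 16*(-75)) = 1/(16 - 1200) = 1/(-1184) = -1/1184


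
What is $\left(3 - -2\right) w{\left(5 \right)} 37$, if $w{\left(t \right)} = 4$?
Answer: $740$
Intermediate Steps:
$\left(3 - -2\right) w{\left(5 \right)} 37 = \left(3 - -2\right) 4 \cdot 37 = \left(3 + 2\right) 4 \cdot 37 = 5 \cdot 4 \cdot 37 = 20 \cdot 37 = 740$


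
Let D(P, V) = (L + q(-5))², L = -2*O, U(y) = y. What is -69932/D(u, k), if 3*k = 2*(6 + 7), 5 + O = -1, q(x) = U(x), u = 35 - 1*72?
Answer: -69932/49 ≈ -1427.2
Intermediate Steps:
u = -37 (u = 35 - 72 = -37)
q(x) = x
O = -6 (O = -5 - 1 = -6)
L = 12 (L = -2*(-6) = 12)
k = 26/3 (k = (2*(6 + 7))/3 = (2*13)/3 = (⅓)*26 = 26/3 ≈ 8.6667)
D(P, V) = 49 (D(P, V) = (12 - 5)² = 7² = 49)
-69932/D(u, k) = -69932/49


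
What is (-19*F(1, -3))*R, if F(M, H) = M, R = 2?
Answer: -38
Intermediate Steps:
(-19*F(1, -3))*R = -19*1*2 = -19*2 = -38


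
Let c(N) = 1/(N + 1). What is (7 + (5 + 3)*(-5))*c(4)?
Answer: -33/5 ≈ -6.6000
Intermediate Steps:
c(N) = 1/(1 + N)
(7 + (5 + 3)*(-5))*c(4) = (7 + (5 + 3)*(-5))/(1 + 4) = (7 + 8*(-5))/5 = (7 - 40)*(⅕) = -33*⅕ = -33/5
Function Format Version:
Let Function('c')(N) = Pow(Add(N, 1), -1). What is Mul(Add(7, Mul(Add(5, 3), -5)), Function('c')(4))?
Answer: Rational(-33, 5) ≈ -6.6000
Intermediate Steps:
Function('c')(N) = Pow(Add(1, N), -1)
Mul(Add(7, Mul(Add(5, 3), -5)), Function('c')(4)) = Mul(Add(7, Mul(Add(5, 3), -5)), Pow(Add(1, 4), -1)) = Mul(Add(7, Mul(8, -5)), Pow(5, -1)) = Mul(Add(7, -40), Rational(1, 5)) = Mul(-33, Rational(1, 5)) = Rational(-33, 5)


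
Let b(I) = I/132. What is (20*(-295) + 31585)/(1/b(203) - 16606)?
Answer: -5214055/3370886 ≈ -1.5468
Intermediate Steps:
b(I) = I/132 (b(I) = I*(1/132) = I/132)
(20*(-295) + 31585)/(1/b(203) - 16606) = (20*(-295) + 31585)/(1/((1/132)*203) - 16606) = (-5900 + 31585)/(1/(203/132) - 16606) = 25685/(132/203 - 16606) = 25685/(-3370886/203) = 25685*(-203/3370886) = -5214055/3370886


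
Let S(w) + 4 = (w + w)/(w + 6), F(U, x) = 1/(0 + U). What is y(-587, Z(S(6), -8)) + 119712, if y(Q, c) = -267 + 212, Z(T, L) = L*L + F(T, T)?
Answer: 119657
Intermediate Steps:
F(U, x) = 1/U
S(w) = -4 + 2*w/(6 + w) (S(w) = -4 + (w + w)/(w + 6) = -4 + (2*w)/(6 + w) = -4 + 2*w/(6 + w))
Z(T, L) = L² + 1/T (Z(T, L) = L*L + 1/T = L² + 1/T)
y(Q, c) = -55
y(-587, Z(S(6), -8)) + 119712 = -55 + 119712 = 119657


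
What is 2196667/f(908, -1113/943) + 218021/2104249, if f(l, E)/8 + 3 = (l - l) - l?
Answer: -4620745401035/15335766712 ≈ -301.31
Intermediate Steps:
f(l, E) = -24 - 8*l (f(l, E) = -24 + 8*((l - l) - l) = -24 + 8*(0 - l) = -24 + 8*(-l) = -24 - 8*l)
2196667/f(908, -1113/943) + 218021/2104249 = 2196667/(-24 - 8*908) + 218021/2104249 = 2196667/(-24 - 7264) + 218021*(1/2104249) = 2196667/(-7288) + 218021/2104249 = 2196667*(-1/7288) + 218021/2104249 = -2196667/7288 + 218021/2104249 = -4620745401035/15335766712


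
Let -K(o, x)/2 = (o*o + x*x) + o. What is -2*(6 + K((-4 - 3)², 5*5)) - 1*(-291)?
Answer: 12579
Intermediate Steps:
K(o, x) = -2*o - 2*o² - 2*x² (K(o, x) = -2*((o*o + x*x) + o) = -2*((o² + x²) + o) = -2*(o + o² + x²) = -2*o - 2*o² - 2*x²)
-2*(6 + K((-4 - 3)², 5*5)) - 1*(-291) = -2*(6 + (-2*(-4 - 3)² - 2*(-4 - 3)⁴ - 2*(5*5)²)) - 1*(-291) = -2*(6 + (-2*(-7)² - 2*((-7)²)² - 2*25²)) + 291 = -2*(6 + (-2*49 - 2*49² - 2*625)) + 291 = -2*(6 + (-98 - 2*2401 - 1250)) + 291 = -2*(6 + (-98 - 4802 - 1250)) + 291 = -2*(6 - 6150) + 291 = -2*(-6144) + 291 = 12288 + 291 = 12579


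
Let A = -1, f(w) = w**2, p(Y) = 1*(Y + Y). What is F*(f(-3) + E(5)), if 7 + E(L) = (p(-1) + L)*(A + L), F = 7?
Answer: 98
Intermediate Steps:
p(Y) = 2*Y (p(Y) = 1*(2*Y) = 2*Y)
E(L) = -7 + (-1 + L)*(-2 + L) (E(L) = -7 + (2*(-1) + L)*(-1 + L) = -7 + (-2 + L)*(-1 + L) = -7 + (-1 + L)*(-2 + L))
F*(f(-3) + E(5)) = 7*((-3)**2 + (-5 + 5**2 - 3*5)) = 7*(9 + (-5 + 25 - 15)) = 7*(9 + 5) = 7*14 = 98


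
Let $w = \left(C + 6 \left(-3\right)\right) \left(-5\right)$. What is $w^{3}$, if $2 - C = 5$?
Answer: $1157625$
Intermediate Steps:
$C = -3$ ($C = 2 - 5 = -3$)
$w = 105$ ($w = \left(-3 + 6 \left(-3\right)\right) \left(-5\right) = \left(-3 - 18\right) \left(-5\right) = \left(-21\right) \left(-5\right) = 105$)
$w^{3} = 105^{3} = 1157625$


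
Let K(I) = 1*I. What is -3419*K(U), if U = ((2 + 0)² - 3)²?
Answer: -3419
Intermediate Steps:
U = 1 (U = (2² - 3)² = (4 - 3)² = 1² = 1)
K(I) = I
-3419*K(U) = -3419*1 = -3419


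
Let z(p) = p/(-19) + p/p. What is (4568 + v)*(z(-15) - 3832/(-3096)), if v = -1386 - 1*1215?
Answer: 43783453/7353 ≈ 5954.5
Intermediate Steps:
v = -2601 (v = -1386 - 1215 = -2601)
z(p) = 1 - p/19 (z(p) = p*(-1/19) + 1 = -p/19 + 1 = 1 - p/19)
(4568 + v)*(z(-15) - 3832/(-3096)) = (4568 - 2601)*((1 - 1/19*(-15)) - 3832/(-3096)) = 1967*((1 + 15/19) - 3832*(-1/3096)) = 1967*(34/19 + 479/387) = 1967*(22259/7353) = 43783453/7353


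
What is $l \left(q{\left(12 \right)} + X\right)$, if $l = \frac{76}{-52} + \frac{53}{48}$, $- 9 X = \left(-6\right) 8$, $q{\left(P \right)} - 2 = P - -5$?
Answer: $- \frac{16279}{1872} \approx -8.696$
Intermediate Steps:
$q{\left(P \right)} = 7 + P$ ($q{\left(P \right)} = 2 + \left(P - -5\right) = 2 + \left(P + 5\right) = 2 + \left(5 + P\right) = 7 + P$)
$X = \frac{16}{3}$ ($X = - \frac{\left(-6\right) 8}{9} = \left(- \frac{1}{9}\right) \left(-48\right) = \frac{16}{3} \approx 5.3333$)
$l = - \frac{223}{624}$ ($l = 76 \left(- \frac{1}{52}\right) + 53 \cdot \frac{1}{48} = - \frac{19}{13} + \frac{53}{48} = - \frac{223}{624} \approx -0.35737$)
$l \left(q{\left(12 \right)} + X\right) = - \frac{223 \left(\left(7 + 12\right) + \frac{16}{3}\right)}{624} = - \frac{223 \left(19 + \frac{16}{3}\right)}{624} = \left(- \frac{223}{624}\right) \frac{73}{3} = - \frac{16279}{1872}$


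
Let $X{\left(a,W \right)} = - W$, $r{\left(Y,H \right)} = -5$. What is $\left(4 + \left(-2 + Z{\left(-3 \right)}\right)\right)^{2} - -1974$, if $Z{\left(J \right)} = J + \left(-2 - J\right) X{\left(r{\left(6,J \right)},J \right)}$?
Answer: $1978$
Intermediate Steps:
$Z{\left(J \right)} = J - J \left(-2 - J\right)$ ($Z{\left(J \right)} = J + \left(-2 - J\right) \left(- J\right) = J - J \left(-2 - J\right)$)
$\left(4 + \left(-2 + Z{\left(-3 \right)}\right)\right)^{2} - -1974 = \left(4 - \left(2 + 3 \left(3 - 3\right)\right)\right)^{2} - -1974 = \left(4 - 2\right)^{2} + 1974 = 2^{2} + 1974 = 4 + 1974 = 1978$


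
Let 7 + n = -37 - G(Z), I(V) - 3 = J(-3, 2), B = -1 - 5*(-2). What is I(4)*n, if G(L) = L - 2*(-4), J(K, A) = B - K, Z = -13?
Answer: -585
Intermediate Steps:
B = 9 (B = -1 + 10 = 9)
J(K, A) = 9 - K
G(L) = 8 + L (G(L) = L + 8 = 8 + L)
I(V) = 15 (I(V) = 3 + (9 - 1*(-3)) = 3 + (9 + 3) = 3 + 12 = 15)
n = -39 (n = -7 + (-37 - (8 - 13)) = -7 + (-37 - 1*(-5)) = -7 + (-37 + 5) = -7 - 32 = -39)
I(4)*n = 15*(-39) = -585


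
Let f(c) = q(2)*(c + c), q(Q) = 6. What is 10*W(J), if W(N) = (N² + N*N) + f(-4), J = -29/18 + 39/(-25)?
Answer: -2823671/10125 ≈ -278.88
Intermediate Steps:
f(c) = 12*c (f(c) = 6*(c + c) = 6*(2*c) = 12*c)
J = -1427/450 (J = -29*1/18 + 39*(-1/25) = -29/18 - 39/25 = -1427/450 ≈ -3.1711)
W(N) = -48 + 2*N² (W(N) = (N² + N*N) + 12*(-4) = (N² + N²) - 48 = 2*N² - 48 = -48 + 2*N²)
10*W(J) = 10*(-48 + 2*(-1427/450)²) = 10*(-48 + 2*(2036329/202500)) = 10*(-48 + 2036329/101250) = 10*(-2823671/101250) = -2823671/10125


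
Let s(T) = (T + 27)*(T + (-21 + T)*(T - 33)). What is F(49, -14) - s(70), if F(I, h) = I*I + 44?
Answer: -180206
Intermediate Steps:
F(I, h) = 44 + I² (F(I, h) = I² + 44 = 44 + I²)
s(T) = (27 + T)*(T + (-33 + T)*(-21 + T)) (s(T) = (27 + T)*(T + (-21 + T)*(-33 + T)) = (27 + T)*(T + (-33 + T)*(-21 + T)))
F(49, -14) - s(70) = (44 + 49²) - (18711 + 70³ - 738*70 - 26*70²) = (44 + 2401) - (18711 + 343000 - 51660 - 26*4900) = 2445 - (18711 + 343000 - 51660 - 127400) = 2445 - 1*182651 = 2445 - 182651 = -180206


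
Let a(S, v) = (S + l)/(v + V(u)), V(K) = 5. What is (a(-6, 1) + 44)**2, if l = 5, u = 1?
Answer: 69169/36 ≈ 1921.4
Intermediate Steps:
a(S, v) = (5 + S)/(5 + v) (a(S, v) = (S + 5)/(v + 5) = (5 + S)/(5 + v))
(a(-6, 1) + 44)**2 = ((5 - 6)/(5 + 1) + 44)**2 = (-1/6 + 44)**2 = (263/6)**2 = 69169/36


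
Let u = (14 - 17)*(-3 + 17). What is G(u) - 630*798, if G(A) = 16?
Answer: -502724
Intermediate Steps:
u = -42 (u = -3*14 = -42)
G(u) - 630*798 = 16 - 630*798 = 16 - 502740 = -502724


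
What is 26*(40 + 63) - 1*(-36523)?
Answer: 39201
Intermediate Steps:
26*(40 + 63) - 1*(-36523) = 26*103 + 36523 = 2678 + 36523 = 39201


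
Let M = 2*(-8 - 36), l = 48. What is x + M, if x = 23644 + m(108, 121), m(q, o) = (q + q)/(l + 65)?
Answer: 2662044/113 ≈ 23558.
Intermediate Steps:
m(q, o) = 2*q/113 (m(q, o) = (q + q)/(48 + 65) = (2*q)/113 = (2*q)*(1/113) = 2*q/113)
M = -88 (M = 2*(-44) = -88)
x = 2671988/113 (x = 23644 + (2/113)*108 = 23644 + 216/113 = 2671988/113 ≈ 23646.)
x + M = 2671988/113 - 88 = 2662044/113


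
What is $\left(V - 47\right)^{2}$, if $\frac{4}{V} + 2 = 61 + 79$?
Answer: $\frac{10504081}{4761} \approx 2206.3$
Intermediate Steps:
$V = \frac{2}{69}$ ($V = \frac{4}{-2 + \left(61 + 79\right)} = \frac{4}{-2 + 140} = \frac{4}{138} = 4 \cdot \frac{1}{138} = \frac{2}{69} \approx 0.028986$)
$\left(V - 47\right)^{2} = \left(\frac{2}{69} - 47\right)^{2} = \left(- \frac{3241}{69}\right)^{2} = \frac{10504081}{4761}$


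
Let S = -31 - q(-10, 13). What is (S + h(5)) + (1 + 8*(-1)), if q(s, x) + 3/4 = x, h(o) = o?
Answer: -181/4 ≈ -45.250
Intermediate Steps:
q(s, x) = -¾ + x
S = -173/4 (S = -31 - (-¾ + 13) = -31 - 1*49/4 = -31 - 49/4 = -173/4 ≈ -43.250)
(S + h(5)) + (1 + 8*(-1)) = (-173/4 + 5) + (1 + 8*(-1)) = -153/4 + (1 - 8) = -153/4 - 7 = -181/4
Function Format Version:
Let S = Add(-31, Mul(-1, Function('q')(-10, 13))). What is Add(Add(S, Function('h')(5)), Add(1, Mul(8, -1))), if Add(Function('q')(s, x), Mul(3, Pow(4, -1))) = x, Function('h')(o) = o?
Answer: Rational(-181, 4) ≈ -45.250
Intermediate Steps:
Function('q')(s, x) = Add(Rational(-3, 4), x)
S = Rational(-173, 4) (S = Add(-31, Mul(-1, Add(Rational(-3, 4), 13))) = Add(-31, Mul(-1, Rational(49, 4))) = Add(-31, Rational(-49, 4)) = Rational(-173, 4) ≈ -43.250)
Add(Add(S, Function('h')(5)), Add(1, Mul(8, -1))) = Add(Add(Rational(-173, 4), 5), Add(1, Mul(8, -1))) = Add(Rational(-153, 4), Add(1, -8)) = Add(Rational(-153, 4), -7) = Rational(-181, 4)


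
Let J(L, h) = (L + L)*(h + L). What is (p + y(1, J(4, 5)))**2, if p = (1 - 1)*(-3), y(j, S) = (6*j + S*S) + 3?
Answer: 26967249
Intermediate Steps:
J(L, h) = 2*L*(L + h) (J(L, h) = (2*L)*(L + h) = 2*L*(L + h))
y(j, S) = 3 + S**2 + 6*j (y(j, S) = (6*j + S**2) + 3 = (S**2 + 6*j) + 3 = 3 + S**2 + 6*j)
p = 0 (p = 0*(-3) = 0)
(p + y(1, J(4, 5)))**2 = (0 + (3 + (2*4*(4 + 5))**2 + 6*1))**2 = (0 + (3 + (2*4*9)**2 + 6))**2 = (0 + (3 + 72**2 + 6))**2 = (0 + (3 + 5184 + 6))**2 = (0 + 5193)**2 = 5193**2 = 26967249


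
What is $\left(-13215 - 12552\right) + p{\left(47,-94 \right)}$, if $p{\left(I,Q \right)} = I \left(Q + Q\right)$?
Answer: $-34603$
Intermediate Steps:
$p{\left(I,Q \right)} = 2 I Q$ ($p{\left(I,Q \right)} = I 2 Q = 2 I Q$)
$\left(-13215 - 12552\right) + p{\left(47,-94 \right)} = \left(-13215 - 12552\right) + 2 \cdot 47 \left(-94\right) = \left(-13215 - 12552\right) - 8836 = -25767 - 8836 = -34603$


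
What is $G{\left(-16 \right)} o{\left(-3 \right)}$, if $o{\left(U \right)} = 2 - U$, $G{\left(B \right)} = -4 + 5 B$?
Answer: $-420$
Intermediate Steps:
$G{\left(-16 \right)} o{\left(-3 \right)} = \left(-4 + 5 \left(-16\right)\right) \left(2 - -3\right) = \left(-4 - 80\right) \left(2 + 3\right) = \left(-84\right) 5 = -420$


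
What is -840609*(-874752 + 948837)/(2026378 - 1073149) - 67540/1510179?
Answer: -2849962233421715/43622618727 ≈ -65332.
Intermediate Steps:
-840609*(-874752 + 948837)/(2026378 - 1073149) - 67540/1510179 = -840609/(953229/74085) - 67540*1/1510179 = -840609/(953229*(1/74085)) - 6140/137289 = -840609/317743/24695 - 6140/137289 = -840609*24695/317743 - 6140/137289 = -20758839255/317743 - 6140/137289 = -2849962233421715/43622618727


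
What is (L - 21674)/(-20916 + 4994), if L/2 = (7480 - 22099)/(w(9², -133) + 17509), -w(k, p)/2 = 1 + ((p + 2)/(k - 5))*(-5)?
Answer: 2400981643/1763656057 ≈ 1.3614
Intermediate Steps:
w(k, p) = -2 + 10*(2 + p)/(-5 + k) (w(k, p) = -2*(1 + ((p + 2)/(k - 5))*(-5)) = -2*(1 + ((2 + p)/(-5 + k))*(-5)) = -2*(1 - 5*(2 + p)/(-5 + k)) = -2 + 10*(2 + p)/(-5 + k))
L = -370348/221537 (L = 2*((7480 - 22099)/(2*(15 - 1*9² + 5*(-133))/(-5 + 9²) + 17509)) = 2*(-14619/(2*(15 - 1*81 - 665)/(-5 + 81) + 17509)) = 2*(-14619/(2*(15 - 81 - 665)/76 + 17509)) = 2*(-14619/(2*(1/76)*(-731) + 17509)) = 2*(-14619/(-731/38 + 17509)) = 2*(-14619/664611/38) = 2*(-14619*38/664611) = 2*(-185174/221537) = -370348/221537 ≈ -1.6717)
(L - 21674)/(-20916 + 4994) = (-370348/221537 - 21674)/(-20916 + 4994) = -4801963286/221537/(-15922) = -4801963286/221537*(-1/15922) = 2400981643/1763656057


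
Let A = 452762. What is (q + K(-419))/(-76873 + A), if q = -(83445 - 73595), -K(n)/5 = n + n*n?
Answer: -885560/375889 ≈ -2.3559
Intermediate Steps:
K(n) = -5*n - 5*n² (K(n) = -5*(n + n*n) = -5*(n + n²) = -5*n - 5*n²)
q = -9850 (q = -1*9850 = -9850)
(q + K(-419))/(-76873 + A) = (-9850 - 5*(-419)*(1 - 419))/(-76873 + 452762) = (-9850 - 5*(-419)*(-418))/375889 = (-9850 - 875710)*(1/375889) = -885560*1/375889 = -885560/375889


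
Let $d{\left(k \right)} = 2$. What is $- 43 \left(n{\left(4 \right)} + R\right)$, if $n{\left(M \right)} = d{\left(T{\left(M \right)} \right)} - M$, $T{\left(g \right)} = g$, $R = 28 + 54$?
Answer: $-3440$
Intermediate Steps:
$R = 82$
$n{\left(M \right)} = 2 - M$
$- 43 \left(n{\left(4 \right)} + R\right) = - 43 \left(\left(2 - 4\right) + 82\right) = - 43 \left(-2 + 82\right) = \left(-43\right) 80 = -3440$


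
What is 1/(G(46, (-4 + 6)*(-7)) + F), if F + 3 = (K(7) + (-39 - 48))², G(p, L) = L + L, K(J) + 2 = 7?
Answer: 1/6693 ≈ 0.00014941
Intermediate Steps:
K(J) = 5 (K(J) = -2 + 7 = 5)
G(p, L) = 2*L
F = 6721 (F = -3 + (5 + (-39 - 48))² = -3 + (5 - 87)² = -3 + (-82)² = -3 + 6724 = 6721)
1/(G(46, (-4 + 6)*(-7)) + F) = 1/(2*((-4 + 6)*(-7)) + 6721) = 1/(2*(2*(-7)) + 6721) = 1/(2*(-14) + 6721) = 1/(-28 + 6721) = 1/6693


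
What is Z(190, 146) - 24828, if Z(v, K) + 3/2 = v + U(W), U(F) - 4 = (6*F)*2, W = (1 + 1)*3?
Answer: -49127/2 ≈ -24564.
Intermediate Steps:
W = 6 (W = 2*3 = 6)
U(F) = 4 + 12*F (U(F) = 4 + (6*F)*2 = 4 + 12*F)
Z(v, K) = 149/2 + v (Z(v, K) = -3/2 + (v + (4 + 12*6)) = -3/2 + (v + (4 + 72)) = -3/2 + (v + 76) = -3/2 + (76 + v) = 149/2 + v)
Z(190, 146) - 24828 = (149/2 + 190) - 24828 = 529/2 - 24828 = -49127/2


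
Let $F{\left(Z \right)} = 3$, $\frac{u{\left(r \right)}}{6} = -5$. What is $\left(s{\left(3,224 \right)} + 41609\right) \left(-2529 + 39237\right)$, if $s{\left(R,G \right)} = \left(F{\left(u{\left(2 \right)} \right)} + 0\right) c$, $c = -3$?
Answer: $1527052800$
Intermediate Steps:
$u{\left(r \right)} = -30$ ($u{\left(r \right)} = 6 \left(-5\right) = -30$)
$s{\left(R,G \right)} = -9$ ($s{\left(R,G \right)} = \left(3 + 0\right) \left(-3\right) = 3 \left(-3\right) = -9$)
$\left(s{\left(3,224 \right)} + 41609\right) \left(-2529 + 39237\right) = \left(-9 + 41609\right) \left(-2529 + 39237\right) = 41600 \cdot 36708 = 1527052800$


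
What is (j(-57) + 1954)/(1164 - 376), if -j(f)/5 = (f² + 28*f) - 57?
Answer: -3013/394 ≈ -7.6472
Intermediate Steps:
j(f) = 285 - 140*f - 5*f² (j(f) = -5*((f² + 28*f) - 57) = -5*(-57 + f² + 28*f) = 285 - 140*f - 5*f²)
(j(-57) + 1954)/(1164 - 376) = ((285 - 140*(-57) - 5*(-57)²) + 1954)/(1164 - 376) = ((285 + 7980 - 5*3249) + 1954)/788 = ((285 + 7980 - 16245) + 1954)*(1/788) = (-7980 + 1954)*(1/788) = -6026*1/788 = -3013/394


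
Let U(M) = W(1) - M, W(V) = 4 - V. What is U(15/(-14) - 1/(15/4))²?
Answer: 829921/44100 ≈ 18.819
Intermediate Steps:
U(M) = 3 - M (U(M) = (4 - 1*1) - M = (4 - 1) - M = 3 - M)
U(15/(-14) - 1/(15/4))² = (3 - (15/(-14) - 1/(15/4)))² = (3 - (15*(-1/14) - 1/(15*(¼))))² = (3 - (-15/14 - 1/15/4))² = (3 - (-15/14 - 1*4/15))² = (3 - (-15/14 - 4/15))² = (3 - 1*(-281/210))² = (3 + 281/210)² = (911/210)² = 829921/44100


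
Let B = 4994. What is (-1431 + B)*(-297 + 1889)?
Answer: 5672296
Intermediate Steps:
(-1431 + B)*(-297 + 1889) = (-1431 + 4994)*(-297 + 1889) = 3563*1592 = 5672296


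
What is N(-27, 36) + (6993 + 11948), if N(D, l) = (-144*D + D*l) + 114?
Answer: 21971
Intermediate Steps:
N(D, l) = 114 - 144*D + D*l
N(-27, 36) + (6993 + 11948) = (114 - 144*(-27) - 27*36) + (6993 + 11948) = (114 + 3888 - 972) + 18941 = 3030 + 18941 = 21971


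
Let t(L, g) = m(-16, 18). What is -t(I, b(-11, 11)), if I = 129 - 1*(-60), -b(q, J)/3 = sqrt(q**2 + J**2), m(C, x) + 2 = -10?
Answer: 12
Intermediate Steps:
m(C, x) = -12 (m(C, x) = -2 - 10 = -12)
b(q, J) = -3*sqrt(J**2 + q**2) (b(q, J) = -3*sqrt(q**2 + J**2) = -3*sqrt(J**2 + q**2))
I = 189 (I = 129 + 60 = 189)
t(L, g) = -12
-t(I, b(-11, 11)) = -1*(-12) = 12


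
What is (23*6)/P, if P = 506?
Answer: 3/11 ≈ 0.27273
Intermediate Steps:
(23*6)/P = (23*6)/506 = 138*(1/506) = 3/11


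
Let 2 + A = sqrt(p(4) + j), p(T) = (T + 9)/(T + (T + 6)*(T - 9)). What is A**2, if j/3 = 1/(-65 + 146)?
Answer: (828 - I*sqrt(42090))**2/171396 ≈ 3.7544 - 1.9822*I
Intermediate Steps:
j = 1/27 (j = 3/(-65 + 146) = 3/81 = 3*(1/81) = 1/27 ≈ 0.037037)
p(T) = (9 + T)/(T + (-9 + T)*(6 + T)) (p(T) = (9 + T)/(T + (6 + T)*(-9 + T)) = (9 + T)/(T + (-9 + T)*(6 + T)))
A = -2 + I*sqrt(42090)/414 (A = -2 + sqrt((9 + 4)/(-54 + 4**2 - 2*4) + 1/27) = -2 + sqrt(13/(-54 + 16 - 8) + 1/27) = -2 + sqrt(13/(-46) + 1/27) = -2 + sqrt(-1/46*13 + 1/27) = -2 + sqrt(-13/46 + 1/27) = -2 + sqrt(-305/1242) = -2 + I*sqrt(42090)/414 ≈ -2.0 + 0.49555*I)
A**2 = (-2 + I*sqrt(42090)/414)**2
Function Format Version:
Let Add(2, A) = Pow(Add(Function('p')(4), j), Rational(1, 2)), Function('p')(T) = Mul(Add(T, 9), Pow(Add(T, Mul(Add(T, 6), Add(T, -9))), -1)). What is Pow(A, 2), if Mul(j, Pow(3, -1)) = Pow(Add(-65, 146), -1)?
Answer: Mul(Rational(1, 171396), Pow(Add(828, Mul(-1, I, Pow(42090, Rational(1, 2)))), 2)) ≈ Add(3.7544, Mul(-1.9822, I))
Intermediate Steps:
j = Rational(1, 27) (j = Mul(3, Pow(Add(-65, 146), -1)) = Mul(3, Pow(81, -1)) = Mul(3, Rational(1, 81)) = Rational(1, 27) ≈ 0.037037)
Function('p')(T) = Mul(Pow(Add(T, Mul(Add(-9, T), Add(6, T))), -1), Add(9, T)) (Function('p')(T) = Mul(Add(9, T), Pow(Add(T, Mul(Add(6, T), Add(-9, T))), -1)) = Mul(Add(9, T), Pow(Add(T, Mul(Add(-9, T), Add(6, T))), -1)) = Mul(Pow(Add(T, Mul(Add(-9, T), Add(6, T))), -1), Add(9, T)))
A = Add(-2, Mul(Rational(1, 414), I, Pow(42090, Rational(1, 2)))) (A = Add(-2, Pow(Add(Mul(Pow(Add(-54, Pow(4, 2), Mul(-2, 4)), -1), Add(9, 4)), Rational(1, 27)), Rational(1, 2))) = Add(-2, Pow(Add(Mul(Pow(Add(-54, 16, -8), -1), 13), Rational(1, 27)), Rational(1, 2))) = Add(-2, Pow(Add(Mul(Pow(-46, -1), 13), Rational(1, 27)), Rational(1, 2))) = Add(-2, Pow(Add(Mul(Rational(-1, 46), 13), Rational(1, 27)), Rational(1, 2))) = Add(-2, Pow(Add(Rational(-13, 46), Rational(1, 27)), Rational(1, 2))) = Add(-2, Pow(Rational(-305, 1242), Rational(1, 2))) = Add(-2, Mul(Rational(1, 414), I, Pow(42090, Rational(1, 2)))) ≈ Add(-2.0000, Mul(0.49555, I)))
Pow(A, 2) = Pow(Add(-2, Mul(Rational(1, 414), I, Pow(42090, Rational(1, 2)))), 2)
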